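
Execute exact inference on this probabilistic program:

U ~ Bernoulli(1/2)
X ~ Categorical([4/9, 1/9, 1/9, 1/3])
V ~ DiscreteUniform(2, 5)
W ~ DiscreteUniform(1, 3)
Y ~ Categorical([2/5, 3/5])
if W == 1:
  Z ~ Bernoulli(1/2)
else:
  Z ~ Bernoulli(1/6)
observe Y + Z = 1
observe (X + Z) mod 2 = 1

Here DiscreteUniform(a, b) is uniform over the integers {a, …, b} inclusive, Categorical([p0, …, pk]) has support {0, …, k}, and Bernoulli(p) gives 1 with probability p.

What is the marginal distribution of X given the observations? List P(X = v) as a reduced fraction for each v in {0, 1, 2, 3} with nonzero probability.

Enumerate traces; 96 have nonzero weight after conditioning:
  (U=0, X=0, V=2, W=1, Y=0, Z=1) weight 1/270
  (U=0, X=0, V=2, W=2, Y=0, Z=1) weight 1/810
  (U=0, X=0, V=2, W=3, Y=0, Z=1) weight 1/810
  (U=0, X=0, V=3, W=1, Y=0, Z=1) weight 1/270
  (U=0, X=0, V=3, W=2, Y=0, Z=1) weight 1/810
  (U=0, X=0, V=3, W=3, Y=0, Z=1) weight 1/810
  (U=0, X=0, V=4, W=1, Y=0, Z=1) weight 1/270
  (U=0, X=0, V=4, W=2, Y=0, Z=1) weight 1/810
  (U=0, X=1, V=2, W=1, Y=1, Z=0) weight 1/720
  (U=0, X=2, V=2, W=1, Y=0, Z=1) weight 1/1080
  … 86 more
Group by X:
  weight(X=0) = 4/81
  weight(X=1) = 13/270
  weight(X=2) = 1/81
  weight(X=3) = 13/90
Total weight = 4/81 + 13/270 + 1/81 + 13/90 = 103/405
P(X=0 | obs) = 4/81 / 103/405 = 20/103
P(X=1 | obs) = 13/270 / 103/405 = 39/206
P(X=2 | obs) = 1/81 / 103/405 = 5/103
P(X=3 | obs) = 13/90 / 103/405 = 117/206

P(X=0) = 20/103, P(X=1) = 39/206, P(X=2) = 5/103, P(X=3) = 117/206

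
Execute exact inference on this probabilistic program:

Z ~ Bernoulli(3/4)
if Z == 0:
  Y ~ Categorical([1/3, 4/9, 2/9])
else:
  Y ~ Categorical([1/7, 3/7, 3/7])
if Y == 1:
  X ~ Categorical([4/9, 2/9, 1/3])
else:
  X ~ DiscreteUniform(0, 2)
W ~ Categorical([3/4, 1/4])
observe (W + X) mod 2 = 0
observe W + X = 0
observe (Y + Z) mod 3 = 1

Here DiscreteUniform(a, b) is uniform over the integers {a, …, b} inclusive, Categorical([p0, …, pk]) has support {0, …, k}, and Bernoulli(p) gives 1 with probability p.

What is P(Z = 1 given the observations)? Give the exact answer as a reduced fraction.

P(Z = 1 | obs) = 81/193

Enumerate traces; 2 have nonzero weight after conditioning:
  (Z=0, Y=1, X=0, W=0) weight 1/27
  (Z=1, Y=0, X=0, W=0) weight 3/112
Group by Z:
  weight(Z=0) = 1/27
  weight(Z=1) = 3/112
Total weight = 1/27 + 3/112 = 193/3024
P(Z=0 | obs) = 1/27 / 193/3024 = 112/193
P(Z=1 | obs) = 3/112 / 193/3024 = 81/193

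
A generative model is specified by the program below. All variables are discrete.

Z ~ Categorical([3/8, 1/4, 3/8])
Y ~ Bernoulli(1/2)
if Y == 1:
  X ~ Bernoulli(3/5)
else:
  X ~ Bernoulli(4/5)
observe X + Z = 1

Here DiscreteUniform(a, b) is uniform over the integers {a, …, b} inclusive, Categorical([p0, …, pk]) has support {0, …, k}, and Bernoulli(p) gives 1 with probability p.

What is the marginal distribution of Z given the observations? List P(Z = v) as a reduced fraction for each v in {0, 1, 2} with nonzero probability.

P(Z=0) = 7/9, P(Z=1) = 2/9

Enumerate traces; 4 have nonzero weight after conditioning:
  (Z=0, Y=0, X=1) weight 3/20
  (Z=0, Y=1, X=1) weight 9/80
  (Z=1, Y=0, X=0) weight 1/40
  (Z=1, Y=1, X=0) weight 1/20
Group by Z:
  weight(Z=0) = 21/80
  weight(Z=1) = 3/40
Total weight = 21/80 + 3/40 = 27/80
P(Z=0 | obs) = 21/80 / 27/80 = 7/9
P(Z=1 | obs) = 3/40 / 27/80 = 2/9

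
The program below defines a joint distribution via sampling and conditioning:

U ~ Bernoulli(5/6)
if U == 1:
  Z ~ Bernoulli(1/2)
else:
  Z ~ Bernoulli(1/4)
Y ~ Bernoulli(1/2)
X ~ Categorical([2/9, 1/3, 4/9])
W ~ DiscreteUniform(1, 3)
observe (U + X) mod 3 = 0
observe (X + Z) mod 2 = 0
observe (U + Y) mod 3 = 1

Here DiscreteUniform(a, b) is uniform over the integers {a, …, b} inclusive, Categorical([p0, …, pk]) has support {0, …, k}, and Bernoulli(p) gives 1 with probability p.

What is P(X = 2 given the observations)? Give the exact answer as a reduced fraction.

Enumerate traces; 6 have nonzero weight after conditioning:
  (U=0, Z=0, Y=1, X=0, W=1) weight 1/216
  (U=0, Z=0, Y=1, X=0, W=2) weight 1/216
  (U=0, Z=0, Y=1, X=0, W=3) weight 1/216
  (U=1, Z=0, Y=0, X=2, W=1) weight 5/162
  (U=1, Z=0, Y=0, X=2, W=2) weight 5/162
  (U=1, Z=0, Y=0, X=2, W=3) weight 5/162
Group by X:
  weight(X=0) = 1/72
  weight(X=2) = 5/54
Total weight = 1/72 + 5/54 = 23/216
P(X=0 | obs) = 1/72 / 23/216 = 3/23
P(X=2 | obs) = 5/54 / 23/216 = 20/23

P(X = 2 | obs) = 20/23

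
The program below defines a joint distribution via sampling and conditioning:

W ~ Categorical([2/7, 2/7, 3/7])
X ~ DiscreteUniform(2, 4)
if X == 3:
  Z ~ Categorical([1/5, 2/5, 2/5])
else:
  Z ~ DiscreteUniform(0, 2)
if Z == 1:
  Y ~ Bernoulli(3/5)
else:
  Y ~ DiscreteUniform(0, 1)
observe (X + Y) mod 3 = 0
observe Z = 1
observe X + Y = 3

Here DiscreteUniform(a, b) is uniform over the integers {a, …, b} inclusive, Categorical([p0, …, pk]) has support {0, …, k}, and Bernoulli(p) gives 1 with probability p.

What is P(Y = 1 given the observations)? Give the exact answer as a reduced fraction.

Enumerate traces; 6 have nonzero weight after conditioning:
  (W=0, X=2, Z=1, Y=1) weight 2/105
  (W=0, X=3, Z=1, Y=0) weight 8/525
  (W=1, X=2, Z=1, Y=1) weight 2/105
  (W=1, X=3, Z=1, Y=0) weight 8/525
  (W=2, X=2, Z=1, Y=1) weight 1/35
  (W=2, X=3, Z=1, Y=0) weight 4/175
Group by Y:
  weight(Y=0) = 4/75
  weight(Y=1) = 1/15
Total weight = 4/75 + 1/15 = 3/25
P(Y=0 | obs) = 4/75 / 3/25 = 4/9
P(Y=1 | obs) = 1/15 / 3/25 = 5/9

P(Y = 1 | obs) = 5/9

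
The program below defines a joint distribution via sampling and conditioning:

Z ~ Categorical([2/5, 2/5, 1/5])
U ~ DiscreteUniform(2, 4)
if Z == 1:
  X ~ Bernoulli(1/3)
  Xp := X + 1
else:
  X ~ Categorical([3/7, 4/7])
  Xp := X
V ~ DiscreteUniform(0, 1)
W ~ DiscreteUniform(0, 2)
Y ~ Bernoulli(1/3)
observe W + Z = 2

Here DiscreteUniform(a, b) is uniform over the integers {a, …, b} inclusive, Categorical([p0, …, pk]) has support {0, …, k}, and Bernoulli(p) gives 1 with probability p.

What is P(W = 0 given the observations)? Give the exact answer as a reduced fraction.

Enumerate traces; 72 have nonzero weight after conditioning:
  (Z=0, U=2, X=0, V=0, W=2, Y=0) weight 2/315
  (Z=0, U=2, X=0, V=0, W=2, Y=1) weight 1/315
  (Z=0, U=2, X=0, V=1, W=2, Y=0) weight 2/315
  (Z=0, U=2, X=0, V=1, W=2, Y=1) weight 1/315
  (Z=0, U=2, X=1, V=0, W=2, Y=0) weight 8/945
  (Z=0, U=2, X=1, V=0, W=2, Y=1) weight 4/945
  (Z=0, U=2, X=1, V=1, W=2, Y=0) weight 8/945
  (Z=0, U=2, X=1, V=1, W=2, Y=1) weight 4/945
  (Z=1, U=2, X=0, V=0, W=1, Y=0) weight 4/405
  (Z=2, U=2, X=0, V=0, W=0, Y=0) weight 1/315
  … 62 more
Group by W:
  weight(W=0) = 1/15
  weight(W=1) = 2/15
  weight(W=2) = 2/15
Total weight = 1/15 + 2/15 + 2/15 = 1/3
P(W=0 | obs) = 1/15 / 1/3 = 1/5
P(W=1 | obs) = 2/15 / 1/3 = 2/5
P(W=2 | obs) = 2/15 / 1/3 = 2/5

P(W = 0 | obs) = 1/5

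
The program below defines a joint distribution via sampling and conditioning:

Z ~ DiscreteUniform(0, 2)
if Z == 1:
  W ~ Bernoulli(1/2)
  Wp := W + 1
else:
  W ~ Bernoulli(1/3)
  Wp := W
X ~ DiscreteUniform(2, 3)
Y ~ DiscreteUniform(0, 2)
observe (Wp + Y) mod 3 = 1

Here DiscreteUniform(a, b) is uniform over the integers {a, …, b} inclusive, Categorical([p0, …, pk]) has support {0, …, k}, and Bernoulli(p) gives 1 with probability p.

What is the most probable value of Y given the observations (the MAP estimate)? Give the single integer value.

argmax_v P(Y = v | obs) = 1

Enumerate traces; 12 have nonzero weight after conditioning:
  (Z=0, W=0, X=2, Y=1) weight 1/27
  (Z=0, W=0, X=3, Y=1) weight 1/27
  (Z=0, W=1, X=2, Y=0) weight 1/54
  (Z=0, W=1, X=3, Y=0) weight 1/54
  (Z=1, W=0, X=2, Y=0) weight 1/36
  (Z=1, W=0, X=3, Y=0) weight 1/36
  (Z=1, W=1, X=2, Y=2) weight 1/36
  (Z=1, W=1, X=3, Y=2) weight 1/36
  … 4 more
Group by Y:
  weight(Y=0) = 7/54
  weight(Y=1) = 4/27
  weight(Y=2) = 1/18
Total weight = 7/54 + 4/27 + 1/18 = 1/3
P(Y=0 | obs) = 7/54 / 1/3 = 7/18
P(Y=1 | obs) = 4/27 / 1/3 = 4/9
P(Y=2 | obs) = 1/18 / 1/3 = 1/6
argmax = 1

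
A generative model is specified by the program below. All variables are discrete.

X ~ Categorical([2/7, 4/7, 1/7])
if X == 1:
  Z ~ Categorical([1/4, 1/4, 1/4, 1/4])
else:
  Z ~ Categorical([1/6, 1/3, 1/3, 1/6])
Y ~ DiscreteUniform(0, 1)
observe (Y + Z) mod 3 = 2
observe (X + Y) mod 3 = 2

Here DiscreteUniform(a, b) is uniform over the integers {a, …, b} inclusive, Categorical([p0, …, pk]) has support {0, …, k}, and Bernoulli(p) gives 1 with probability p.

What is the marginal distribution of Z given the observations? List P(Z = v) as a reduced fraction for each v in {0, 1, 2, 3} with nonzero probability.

P(Z=1) = 3/4, P(Z=2) = 1/4

Enumerate traces; 2 have nonzero weight after conditioning:
  (X=1, Z=1, Y=1) weight 1/14
  (X=2, Z=2, Y=0) weight 1/42
Group by Z:
  weight(Z=1) = 1/14
  weight(Z=2) = 1/42
Total weight = 1/14 + 1/42 = 2/21
P(Z=1 | obs) = 1/14 / 2/21 = 3/4
P(Z=2 | obs) = 1/42 / 2/21 = 1/4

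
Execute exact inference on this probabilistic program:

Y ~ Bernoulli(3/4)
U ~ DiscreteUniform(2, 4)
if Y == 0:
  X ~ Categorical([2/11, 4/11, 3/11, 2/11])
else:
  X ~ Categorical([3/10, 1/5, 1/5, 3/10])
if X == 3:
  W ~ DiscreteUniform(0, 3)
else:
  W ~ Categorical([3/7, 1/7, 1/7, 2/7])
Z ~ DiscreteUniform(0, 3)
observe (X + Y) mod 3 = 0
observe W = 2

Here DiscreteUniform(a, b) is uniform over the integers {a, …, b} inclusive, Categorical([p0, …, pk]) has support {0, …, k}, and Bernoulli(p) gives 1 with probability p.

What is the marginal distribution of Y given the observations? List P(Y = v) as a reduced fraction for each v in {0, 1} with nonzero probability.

P(Y=0) = 5/11, P(Y=1) = 6/11

Enumerate traces; 36 have nonzero weight after conditioning:
  (Y=0, U=2, X=0, W=2, Z=0) weight 1/1848
  (Y=0, U=2, X=0, W=2, Z=1) weight 1/1848
  (Y=0, U=2, X=0, W=2, Z=2) weight 1/1848
  (Y=0, U=2, X=0, W=2, Z=3) weight 1/1848
  (Y=0, U=2, X=3, W=2, Z=0) weight 1/1056
  (Y=0, U=2, X=3, W=2, Z=1) weight 1/1056
  (Y=0, U=2, X=3, W=2, Z=2) weight 1/1056
  (Y=0, U=2, X=3, W=2, Z=3) weight 1/1056
  (Y=1, U=2, X=2, W=2, Z=0) weight 1/560
  … 27 more
Group by Y:
  weight(Y=0) = 1/56
  weight(Y=1) = 3/140
Total weight = 1/56 + 3/140 = 11/280
P(Y=0 | obs) = 1/56 / 11/280 = 5/11
P(Y=1 | obs) = 3/140 / 11/280 = 6/11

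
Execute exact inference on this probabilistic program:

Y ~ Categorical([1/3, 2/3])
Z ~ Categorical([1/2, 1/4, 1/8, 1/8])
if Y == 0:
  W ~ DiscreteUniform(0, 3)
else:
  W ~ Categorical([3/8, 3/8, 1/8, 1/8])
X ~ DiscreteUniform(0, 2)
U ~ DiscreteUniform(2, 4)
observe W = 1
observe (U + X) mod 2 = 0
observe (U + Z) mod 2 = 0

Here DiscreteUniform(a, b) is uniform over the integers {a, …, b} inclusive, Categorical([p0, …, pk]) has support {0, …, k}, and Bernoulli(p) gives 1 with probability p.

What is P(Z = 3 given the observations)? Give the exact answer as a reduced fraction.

P(Z = 3 | obs) = 1/23

Enumerate traces; 20 have nonzero weight after conditioning:
  (Y=0, Z=0, W=1, X=0, U=2) weight 1/216
  (Y=0, Z=0, W=1, X=0, U=4) weight 1/216
  (Y=0, Z=0, W=1, X=2, U=2) weight 1/216
  (Y=0, Z=0, W=1, X=2, U=4) weight 1/216
  (Y=0, Z=1, W=1, X=1, U=3) weight 1/432
  (Y=0, Z=2, W=1, X=0, U=2) weight 1/864
  (Y=0, Z=2, W=1, X=0, U=4) weight 1/864
  (Y=0, Z=2, W=1, X=2, U=2) weight 1/864
  (Y=0, Z=3, W=1, X=1, U=3) weight 1/864
  … 11 more
Group by Z:
  weight(Z=0) = 2/27
  weight(Z=1) = 1/108
  weight(Z=2) = 1/54
  weight(Z=3) = 1/216
Total weight = 2/27 + 1/108 + 1/54 + 1/216 = 23/216
P(Z=0 | obs) = 2/27 / 23/216 = 16/23
P(Z=1 | obs) = 1/108 / 23/216 = 2/23
P(Z=2 | obs) = 1/54 / 23/216 = 4/23
P(Z=3 | obs) = 1/216 / 23/216 = 1/23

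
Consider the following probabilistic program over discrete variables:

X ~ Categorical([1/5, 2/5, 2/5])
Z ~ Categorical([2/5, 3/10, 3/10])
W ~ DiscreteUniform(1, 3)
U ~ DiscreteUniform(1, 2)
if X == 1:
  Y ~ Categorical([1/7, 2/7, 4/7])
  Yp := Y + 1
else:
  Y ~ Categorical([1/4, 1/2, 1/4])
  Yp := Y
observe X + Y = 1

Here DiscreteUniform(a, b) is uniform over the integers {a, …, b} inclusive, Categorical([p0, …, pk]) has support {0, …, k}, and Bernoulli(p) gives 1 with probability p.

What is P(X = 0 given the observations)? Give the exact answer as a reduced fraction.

P(X = 0 | obs) = 7/11

Enumerate traces; 36 have nonzero weight after conditioning:
  (X=0, Z=0, W=1, U=1, Y=1) weight 1/150
  (X=0, Z=0, W=1, U=2, Y=1) weight 1/150
  (X=0, Z=0, W=2, U=1, Y=1) weight 1/150
  (X=0, Z=0, W=2, U=2, Y=1) weight 1/150
  (X=0, Z=0, W=3, U=1, Y=1) weight 1/150
  (X=0, Z=0, W=3, U=2, Y=1) weight 1/150
  (X=0, Z=1, W=1, U=1, Y=1) weight 1/200
  (X=0, Z=1, W=1, U=2, Y=1) weight 1/200
  (X=1, Z=0, W=1, U=1, Y=0) weight 2/525
  … 27 more
Group by X:
  weight(X=0) = 1/10
  weight(X=1) = 2/35
Total weight = 1/10 + 2/35 = 11/70
P(X=0 | obs) = 1/10 / 11/70 = 7/11
P(X=1 | obs) = 2/35 / 11/70 = 4/11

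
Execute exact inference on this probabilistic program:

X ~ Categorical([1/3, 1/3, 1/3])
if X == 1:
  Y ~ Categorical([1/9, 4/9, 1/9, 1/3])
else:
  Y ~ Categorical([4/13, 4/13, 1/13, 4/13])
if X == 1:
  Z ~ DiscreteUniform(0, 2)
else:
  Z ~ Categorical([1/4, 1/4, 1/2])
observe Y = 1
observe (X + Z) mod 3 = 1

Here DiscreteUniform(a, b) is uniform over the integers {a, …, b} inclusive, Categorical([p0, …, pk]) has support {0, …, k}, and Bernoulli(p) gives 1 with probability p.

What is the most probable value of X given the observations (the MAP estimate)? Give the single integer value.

argmax_v P(X = v | obs) = 2

Enumerate traces; 3 have nonzero weight after conditioning:
  (X=0, Y=1, Z=1) weight 1/39
  (X=1, Y=1, Z=0) weight 4/81
  (X=2, Y=1, Z=2) weight 2/39
Group by X:
  weight(X=0) = 1/39
  weight(X=1) = 4/81
  weight(X=2) = 2/39
Total weight = 1/39 + 4/81 + 2/39 = 133/1053
P(X=0 | obs) = 1/39 / 133/1053 = 27/133
P(X=1 | obs) = 4/81 / 133/1053 = 52/133
P(X=2 | obs) = 2/39 / 133/1053 = 54/133
argmax = 2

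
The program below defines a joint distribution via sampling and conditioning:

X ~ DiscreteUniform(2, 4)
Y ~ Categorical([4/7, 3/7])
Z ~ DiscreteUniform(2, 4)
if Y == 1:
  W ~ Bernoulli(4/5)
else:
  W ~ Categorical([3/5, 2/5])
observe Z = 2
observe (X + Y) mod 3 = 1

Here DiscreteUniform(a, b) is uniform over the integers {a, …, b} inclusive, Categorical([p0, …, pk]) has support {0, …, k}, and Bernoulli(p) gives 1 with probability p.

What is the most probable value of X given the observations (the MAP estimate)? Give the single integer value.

Enumerate traces; 4 have nonzero weight after conditioning:
  (X=3, Y=1, Z=2, W=0) weight 1/105
  (X=3, Y=1, Z=2, W=1) weight 4/105
  (X=4, Y=0, Z=2, W=0) weight 4/105
  (X=4, Y=0, Z=2, W=1) weight 8/315
Group by X:
  weight(X=3) = 1/21
  weight(X=4) = 4/63
Total weight = 1/21 + 4/63 = 1/9
P(X=3 | obs) = 1/21 / 1/9 = 3/7
P(X=4 | obs) = 4/63 / 1/9 = 4/7
argmax = 4

argmax_v P(X = v | obs) = 4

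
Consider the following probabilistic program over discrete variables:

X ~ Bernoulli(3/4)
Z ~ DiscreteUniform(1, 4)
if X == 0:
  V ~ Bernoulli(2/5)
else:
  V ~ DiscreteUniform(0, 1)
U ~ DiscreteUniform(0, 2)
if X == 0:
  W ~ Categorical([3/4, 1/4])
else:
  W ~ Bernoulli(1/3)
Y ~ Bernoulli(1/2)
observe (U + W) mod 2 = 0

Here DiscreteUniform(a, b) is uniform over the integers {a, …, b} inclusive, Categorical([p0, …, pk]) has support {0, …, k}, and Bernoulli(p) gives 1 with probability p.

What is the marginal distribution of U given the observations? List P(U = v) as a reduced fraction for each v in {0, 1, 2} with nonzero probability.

Enumerate traces; 96 have nonzero weight after conditioning:
  (X=0, Z=1, V=0, U=0, W=0, Y=0) weight 3/640
  (X=0, Z=1, V=0, U=0, W=0, Y=1) weight 3/640
  (X=0, Z=1, V=0, U=1, W=1, Y=0) weight 1/640
  (X=0, Z=1, V=0, U=1, W=1, Y=1) weight 1/640
  (X=0, Z=1, V=0, U=2, W=0, Y=0) weight 3/640
  (X=0, Z=1, V=0, U=2, W=0, Y=1) weight 3/640
  (X=0, Z=1, V=1, U=0, W=0, Y=0) weight 1/320
  (X=0, Z=1, V=1, U=0, W=0, Y=1) weight 1/320
  … 88 more
Group by U:
  weight(U=0) = 11/48
  weight(U=1) = 5/48
  weight(U=2) = 11/48
Total weight = 11/48 + 5/48 + 11/48 = 9/16
P(U=0 | obs) = 11/48 / 9/16 = 11/27
P(U=1 | obs) = 5/48 / 9/16 = 5/27
P(U=2 | obs) = 11/48 / 9/16 = 11/27

P(U=0) = 11/27, P(U=1) = 5/27, P(U=2) = 11/27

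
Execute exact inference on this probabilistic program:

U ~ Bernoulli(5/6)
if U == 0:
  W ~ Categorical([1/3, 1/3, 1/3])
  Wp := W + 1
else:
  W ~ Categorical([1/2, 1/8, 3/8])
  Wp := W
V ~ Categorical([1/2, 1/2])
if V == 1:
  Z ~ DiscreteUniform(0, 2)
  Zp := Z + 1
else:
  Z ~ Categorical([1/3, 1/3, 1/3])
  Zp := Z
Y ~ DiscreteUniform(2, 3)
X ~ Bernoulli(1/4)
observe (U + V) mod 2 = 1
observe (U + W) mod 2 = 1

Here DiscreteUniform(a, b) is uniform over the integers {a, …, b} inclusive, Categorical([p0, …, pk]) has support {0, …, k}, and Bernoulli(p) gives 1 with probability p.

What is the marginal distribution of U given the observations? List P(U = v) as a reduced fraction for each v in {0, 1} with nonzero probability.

P(U=0) = 8/113, P(U=1) = 105/113

Enumerate traces; 36 have nonzero weight after conditioning:
  (U=0, W=1, V=1, Z=0, Y=2, X=0) weight 1/288
  (U=0, W=1, V=1, Z=0, Y=2, X=1) weight 1/864
  (U=0, W=1, V=1, Z=0, Y=3, X=0) weight 1/288
  (U=0, W=1, V=1, Z=0, Y=3, X=1) weight 1/864
  (U=0, W=1, V=1, Z=1, Y=2, X=0) weight 1/288
  (U=0, W=1, V=1, Z=1, Y=2, X=1) weight 1/864
  (U=0, W=1, V=1, Z=1, Y=3, X=0) weight 1/288
  (U=0, W=1, V=1, Z=1, Y=3, X=1) weight 1/864
  (U=1, W=0, V=0, Z=0, Y=2, X=0) weight 5/192
  … 27 more
Group by U:
  weight(U=0) = 1/36
  weight(U=1) = 35/96
Total weight = 1/36 + 35/96 = 113/288
P(U=0 | obs) = 1/36 / 113/288 = 8/113
P(U=1 | obs) = 35/96 / 113/288 = 105/113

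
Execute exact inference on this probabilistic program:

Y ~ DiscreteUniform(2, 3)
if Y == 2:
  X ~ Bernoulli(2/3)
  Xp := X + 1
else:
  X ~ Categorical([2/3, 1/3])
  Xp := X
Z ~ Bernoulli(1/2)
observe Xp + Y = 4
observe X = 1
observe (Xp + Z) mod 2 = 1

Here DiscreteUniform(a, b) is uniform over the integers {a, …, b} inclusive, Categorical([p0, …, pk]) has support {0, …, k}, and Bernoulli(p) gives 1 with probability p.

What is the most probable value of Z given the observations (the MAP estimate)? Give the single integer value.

argmax_v P(Z = v | obs) = 1

Enumerate traces; 2 have nonzero weight after conditioning:
  (Y=2, X=1, Z=1) weight 1/6
  (Y=3, X=1, Z=0) weight 1/12
Group by Z:
  weight(Z=0) = 1/12
  weight(Z=1) = 1/6
Total weight = 1/12 + 1/6 = 1/4
P(Z=0 | obs) = 1/12 / 1/4 = 1/3
P(Z=1 | obs) = 1/6 / 1/4 = 2/3
argmax = 1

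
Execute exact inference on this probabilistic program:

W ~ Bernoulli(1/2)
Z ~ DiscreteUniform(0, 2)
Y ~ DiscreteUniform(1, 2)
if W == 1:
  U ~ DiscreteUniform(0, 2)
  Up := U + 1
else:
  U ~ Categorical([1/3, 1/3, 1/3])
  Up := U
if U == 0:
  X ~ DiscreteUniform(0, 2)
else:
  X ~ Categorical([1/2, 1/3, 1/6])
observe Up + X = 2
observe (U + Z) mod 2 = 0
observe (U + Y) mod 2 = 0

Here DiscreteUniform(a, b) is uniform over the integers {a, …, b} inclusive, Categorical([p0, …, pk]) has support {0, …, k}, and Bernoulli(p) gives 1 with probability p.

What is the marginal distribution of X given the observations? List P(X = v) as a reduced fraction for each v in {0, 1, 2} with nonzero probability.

Enumerate traces; 8 have nonzero weight after conditioning:
  (W=0, Z=0, Y=2, U=0, X=2) weight 1/108
  (W=0, Z=0, Y=2, U=2, X=0) weight 1/72
  (W=0, Z=1, Y=1, U=1, X=1) weight 1/108
  (W=0, Z=2, Y=2, U=0, X=2) weight 1/108
  (W=0, Z=2, Y=2, U=2, X=0) weight 1/72
  (W=1, Z=0, Y=2, U=0, X=1) weight 1/108
  (W=1, Z=1, Y=1, U=1, X=0) weight 1/72
  (W=1, Z=2, Y=2, U=0, X=1) weight 1/108
Group by X:
  weight(X=0) = 1/24
  weight(X=1) = 1/36
  weight(X=2) = 1/54
Total weight = 1/24 + 1/36 + 1/54 = 19/216
P(X=0 | obs) = 1/24 / 19/216 = 9/19
P(X=1 | obs) = 1/36 / 19/216 = 6/19
P(X=2 | obs) = 1/54 / 19/216 = 4/19

P(X=0) = 9/19, P(X=1) = 6/19, P(X=2) = 4/19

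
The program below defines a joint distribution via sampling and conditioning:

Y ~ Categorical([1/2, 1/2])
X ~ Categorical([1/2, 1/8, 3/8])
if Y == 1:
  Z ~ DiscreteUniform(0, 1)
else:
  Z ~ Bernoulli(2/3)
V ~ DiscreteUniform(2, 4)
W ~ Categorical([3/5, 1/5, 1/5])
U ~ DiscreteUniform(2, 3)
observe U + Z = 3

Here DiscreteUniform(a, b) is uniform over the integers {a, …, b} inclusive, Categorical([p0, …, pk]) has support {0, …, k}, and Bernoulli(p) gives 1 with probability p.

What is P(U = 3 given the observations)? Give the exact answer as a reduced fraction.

Enumerate traces; 108 have nonzero weight after conditioning:
  (Y=0, X=0, Z=0, V=2, W=0, U=3) weight 1/120
  (Y=0, X=0, Z=0, V=2, W=1, U=3) weight 1/360
  (Y=0, X=0, Z=0, V=2, W=2, U=3) weight 1/360
  (Y=0, X=0, Z=0, V=3, W=0, U=3) weight 1/120
  (Y=0, X=0, Z=0, V=3, W=1, U=3) weight 1/360
  (Y=0, X=0, Z=0, V=3, W=2, U=3) weight 1/360
  (Y=0, X=0, Z=0, V=4, W=0, U=3) weight 1/120
  (Y=0, X=0, Z=0, V=4, W=1, U=3) weight 1/360
  (Y=0, X=0, Z=1, V=2, W=0, U=2) weight 1/60
  … 99 more
Group by U:
  weight(U=2) = 7/24
  weight(U=3) = 5/24
Total weight = 7/24 + 5/24 = 1/2
P(U=2 | obs) = 7/24 / 1/2 = 7/12
P(U=3 | obs) = 5/24 / 1/2 = 5/12

P(U = 3 | obs) = 5/12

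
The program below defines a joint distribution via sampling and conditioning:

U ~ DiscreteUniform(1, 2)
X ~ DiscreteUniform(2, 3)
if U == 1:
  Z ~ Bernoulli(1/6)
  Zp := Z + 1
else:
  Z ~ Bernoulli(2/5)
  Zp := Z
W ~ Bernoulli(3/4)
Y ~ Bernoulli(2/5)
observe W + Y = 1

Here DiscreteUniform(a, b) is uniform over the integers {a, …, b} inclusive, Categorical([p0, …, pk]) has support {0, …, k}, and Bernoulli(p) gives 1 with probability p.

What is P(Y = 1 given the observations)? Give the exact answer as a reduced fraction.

P(Y = 1 | obs) = 2/11

Enumerate traces; 16 have nonzero weight after conditioning:
  (U=1, X=2, Z=0, W=0, Y=1) weight 1/48
  (U=1, X=2, Z=0, W=1, Y=0) weight 3/32
  (U=1, X=2, Z=1, W=0, Y=1) weight 1/240
  (U=1, X=2, Z=1, W=1, Y=0) weight 3/160
  (U=1, X=3, Z=0, W=0, Y=1) weight 1/48
  (U=1, X=3, Z=0, W=1, Y=0) weight 3/32
  (U=1, X=3, Z=1, W=0, Y=1) weight 1/240
  (U=1, X=3, Z=1, W=1, Y=0) weight 3/160
  … 8 more
Group by Y:
  weight(Y=0) = 9/20
  weight(Y=1) = 1/10
Total weight = 9/20 + 1/10 = 11/20
P(Y=0 | obs) = 9/20 / 11/20 = 9/11
P(Y=1 | obs) = 1/10 / 11/20 = 2/11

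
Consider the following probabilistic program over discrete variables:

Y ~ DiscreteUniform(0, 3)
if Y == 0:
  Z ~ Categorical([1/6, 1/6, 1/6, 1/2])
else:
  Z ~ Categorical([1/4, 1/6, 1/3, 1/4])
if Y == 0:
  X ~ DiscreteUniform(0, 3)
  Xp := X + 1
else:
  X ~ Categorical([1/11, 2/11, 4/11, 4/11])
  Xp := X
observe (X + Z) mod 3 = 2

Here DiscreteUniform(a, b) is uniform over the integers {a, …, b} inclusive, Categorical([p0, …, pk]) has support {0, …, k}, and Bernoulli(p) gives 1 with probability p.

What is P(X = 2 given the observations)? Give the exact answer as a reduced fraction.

Enumerate traces; 20 have nonzero weight after conditioning:
  (Y=0, Z=0, X=2) weight 1/96
  (Y=0, Z=1, X=1) weight 1/96
  (Y=0, Z=2, X=0) weight 1/96
  (Y=0, Z=2, X=3) weight 1/96
  (Y=0, Z=3, X=2) weight 1/32
  (Y=1, Z=0, X=2) weight 1/44
  (Y=1, Z=1, X=1) weight 1/132
  (Y=1, Z=2, X=0) weight 1/132
  … 12 more
Group by X:
  weight(X=0) = 35/1056
  weight(X=1) = 35/1056
  weight(X=2) = 47/264
  weight(X=3) = 107/1056
Total weight = 35/1056 + 35/1056 + 47/264 + 107/1056 = 365/1056
P(X=0 | obs) = 35/1056 / 365/1056 = 7/73
P(X=1 | obs) = 35/1056 / 365/1056 = 7/73
P(X=2 | obs) = 47/264 / 365/1056 = 188/365
P(X=3 | obs) = 107/1056 / 365/1056 = 107/365

P(X = 2 | obs) = 188/365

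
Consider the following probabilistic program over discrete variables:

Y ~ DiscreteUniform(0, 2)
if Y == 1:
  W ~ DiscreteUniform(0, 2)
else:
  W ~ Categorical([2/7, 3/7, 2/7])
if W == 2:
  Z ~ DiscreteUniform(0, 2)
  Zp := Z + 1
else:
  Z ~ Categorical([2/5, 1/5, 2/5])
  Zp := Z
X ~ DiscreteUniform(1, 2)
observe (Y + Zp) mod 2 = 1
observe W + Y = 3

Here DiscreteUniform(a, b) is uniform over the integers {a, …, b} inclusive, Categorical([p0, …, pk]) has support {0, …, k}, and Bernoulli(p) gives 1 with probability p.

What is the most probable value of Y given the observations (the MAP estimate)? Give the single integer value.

argmax_v P(Y = v | obs) = 1

Enumerate traces; 4 have nonzero weight after conditioning:
  (Y=1, W=2, Z=1, X=1) weight 1/54
  (Y=1, W=2, Z=1, X=2) weight 1/54
  (Y=2, W=1, Z=1, X=1) weight 1/70
  (Y=2, W=1, Z=1, X=2) weight 1/70
Group by Y:
  weight(Y=1) = 1/27
  weight(Y=2) = 1/35
Total weight = 1/27 + 1/35 = 62/945
P(Y=1 | obs) = 1/27 / 62/945 = 35/62
P(Y=2 | obs) = 1/35 / 62/945 = 27/62
argmax = 1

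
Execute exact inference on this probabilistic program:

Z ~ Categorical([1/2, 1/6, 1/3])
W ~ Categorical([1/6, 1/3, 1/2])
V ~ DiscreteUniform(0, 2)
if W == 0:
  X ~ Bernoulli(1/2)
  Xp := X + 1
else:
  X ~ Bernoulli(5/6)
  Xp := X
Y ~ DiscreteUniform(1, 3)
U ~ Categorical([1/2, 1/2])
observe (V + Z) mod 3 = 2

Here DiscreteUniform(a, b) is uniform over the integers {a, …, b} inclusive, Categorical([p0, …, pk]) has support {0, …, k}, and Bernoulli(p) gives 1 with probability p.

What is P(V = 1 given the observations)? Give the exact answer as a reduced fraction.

P(V = 1 | obs) = 1/6

Enumerate traces; 108 have nonzero weight after conditioning:
  (Z=0, W=0, V=2, X=0, Y=1, U=0) weight 1/432
  (Z=0, W=0, V=2, X=0, Y=1, U=1) weight 1/432
  (Z=0, W=0, V=2, X=0, Y=2, U=0) weight 1/432
  (Z=0, W=0, V=2, X=0, Y=2, U=1) weight 1/432
  (Z=0, W=0, V=2, X=0, Y=3, U=0) weight 1/432
  (Z=0, W=0, V=2, X=0, Y=3, U=1) weight 1/432
  (Z=0, W=0, V=2, X=1, Y=1, U=0) weight 1/432
  (Z=0, W=0, V=2, X=1, Y=1, U=1) weight 1/432
  (Z=1, W=0, V=1, X=0, Y=1, U=0) weight 1/1296
  (Z=2, W=0, V=0, X=0, Y=1, U=0) weight 1/648
  … 98 more
Group by V:
  weight(V=0) = 1/9
  weight(V=1) = 1/18
  weight(V=2) = 1/6
Total weight = 1/9 + 1/18 + 1/6 = 1/3
P(V=0 | obs) = 1/9 / 1/3 = 1/3
P(V=1 | obs) = 1/18 / 1/3 = 1/6
P(V=2 | obs) = 1/6 / 1/3 = 1/2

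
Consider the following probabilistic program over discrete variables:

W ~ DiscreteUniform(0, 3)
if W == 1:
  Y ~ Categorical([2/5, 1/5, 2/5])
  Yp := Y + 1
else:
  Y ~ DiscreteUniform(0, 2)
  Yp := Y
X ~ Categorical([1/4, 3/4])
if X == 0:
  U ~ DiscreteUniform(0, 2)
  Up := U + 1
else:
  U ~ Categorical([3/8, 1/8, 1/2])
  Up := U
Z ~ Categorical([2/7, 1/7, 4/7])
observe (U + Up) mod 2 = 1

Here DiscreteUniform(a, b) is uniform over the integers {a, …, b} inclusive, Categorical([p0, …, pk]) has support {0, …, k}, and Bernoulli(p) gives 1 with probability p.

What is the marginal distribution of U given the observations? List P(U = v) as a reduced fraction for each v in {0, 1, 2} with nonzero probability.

P(U=0) = 1/3, P(U=1) = 1/3, P(U=2) = 1/3

Enumerate traces; 108 have nonzero weight after conditioning:
  (W=0, Y=0, X=0, U=0, Z=0) weight 1/504
  (W=0, Y=0, X=0, U=0, Z=1) weight 1/1008
  (W=0, Y=0, X=0, U=0, Z=2) weight 1/252
  (W=0, Y=0, X=0, U=1, Z=0) weight 1/504
  (W=0, Y=0, X=0, U=1, Z=1) weight 1/1008
  (W=0, Y=0, X=0, U=1, Z=2) weight 1/252
  (W=0, Y=0, X=0, U=2, Z=0) weight 1/504
  (W=0, Y=0, X=0, U=2, Z=1) weight 1/1008
  … 100 more
Group by U:
  weight(U=0) = 1/12
  weight(U=1) = 1/12
  weight(U=2) = 1/12
Total weight = 1/12 + 1/12 + 1/12 = 1/4
P(U=0 | obs) = 1/12 / 1/4 = 1/3
P(U=1 | obs) = 1/12 / 1/4 = 1/3
P(U=2 | obs) = 1/12 / 1/4 = 1/3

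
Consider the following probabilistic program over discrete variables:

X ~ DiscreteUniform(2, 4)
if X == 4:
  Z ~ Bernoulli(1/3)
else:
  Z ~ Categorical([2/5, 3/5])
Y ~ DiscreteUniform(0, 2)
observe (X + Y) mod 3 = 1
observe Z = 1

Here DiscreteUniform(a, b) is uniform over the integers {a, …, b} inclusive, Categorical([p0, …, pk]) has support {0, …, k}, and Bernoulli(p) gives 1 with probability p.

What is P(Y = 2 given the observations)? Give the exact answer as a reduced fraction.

Enumerate traces; 3 have nonzero weight after conditioning:
  (X=2, Z=1, Y=2) weight 1/15
  (X=3, Z=1, Y=1) weight 1/15
  (X=4, Z=1, Y=0) weight 1/27
Group by Y:
  weight(Y=0) = 1/27
  weight(Y=1) = 1/15
  weight(Y=2) = 1/15
Total weight = 1/27 + 1/15 + 1/15 = 23/135
P(Y=0 | obs) = 1/27 / 23/135 = 5/23
P(Y=1 | obs) = 1/15 / 23/135 = 9/23
P(Y=2 | obs) = 1/15 / 23/135 = 9/23

P(Y = 2 | obs) = 9/23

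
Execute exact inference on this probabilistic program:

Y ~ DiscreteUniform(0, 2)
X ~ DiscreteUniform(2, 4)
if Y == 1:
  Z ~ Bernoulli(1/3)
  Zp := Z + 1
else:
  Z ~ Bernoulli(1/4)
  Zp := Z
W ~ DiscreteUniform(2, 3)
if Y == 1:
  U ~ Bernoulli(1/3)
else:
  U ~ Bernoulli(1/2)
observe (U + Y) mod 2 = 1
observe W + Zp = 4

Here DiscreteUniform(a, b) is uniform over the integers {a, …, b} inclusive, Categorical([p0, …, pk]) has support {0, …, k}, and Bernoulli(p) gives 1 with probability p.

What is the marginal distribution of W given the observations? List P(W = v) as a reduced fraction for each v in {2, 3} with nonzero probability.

P(W=2) = 8/33, P(W=3) = 25/33

Enumerate traces; 12 have nonzero weight after conditioning:
  (Y=0, X=2, Z=1, W=3, U=1) weight 1/144
  (Y=0, X=3, Z=1, W=3, U=1) weight 1/144
  (Y=0, X=4, Z=1, W=3, U=1) weight 1/144
  (Y=1, X=2, Z=0, W=3, U=0) weight 2/81
  (Y=1, X=2, Z=1, W=2, U=0) weight 1/81
  (Y=1, X=3, Z=0, W=3, U=0) weight 2/81
  (Y=1, X=3, Z=1, W=2, U=0) weight 1/81
  (Y=1, X=4, Z=0, W=3, U=0) weight 2/81
  … 4 more
Group by W:
  weight(W=2) = 1/27
  weight(W=3) = 25/216
Total weight = 1/27 + 25/216 = 11/72
P(W=2 | obs) = 1/27 / 11/72 = 8/33
P(W=3 | obs) = 25/216 / 11/72 = 25/33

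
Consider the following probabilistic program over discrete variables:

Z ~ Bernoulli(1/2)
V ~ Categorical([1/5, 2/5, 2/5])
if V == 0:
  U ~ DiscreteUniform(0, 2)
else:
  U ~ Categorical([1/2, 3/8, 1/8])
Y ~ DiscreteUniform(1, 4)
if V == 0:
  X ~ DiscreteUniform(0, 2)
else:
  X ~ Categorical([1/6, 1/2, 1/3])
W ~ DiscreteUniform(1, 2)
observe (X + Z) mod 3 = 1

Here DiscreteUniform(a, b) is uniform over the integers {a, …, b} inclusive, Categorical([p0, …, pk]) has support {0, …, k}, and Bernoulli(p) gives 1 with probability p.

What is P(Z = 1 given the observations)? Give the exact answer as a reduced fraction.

Enumerate traces; 144 have nonzero weight after conditioning:
  (Z=0, V=0, U=0, Y=1, X=1, W=1) weight 1/720
  (Z=0, V=0, U=0, Y=1, X=1, W=2) weight 1/720
  (Z=0, V=0, U=0, Y=2, X=1, W=1) weight 1/720
  (Z=0, V=0, U=0, Y=2, X=1, W=2) weight 1/720
  (Z=0, V=0, U=0, Y=3, X=1, W=1) weight 1/720
  (Z=0, V=0, U=0, Y=3, X=1, W=2) weight 1/720
  (Z=0, V=0, U=0, Y=4, X=1, W=1) weight 1/720
  (Z=0, V=0, U=0, Y=4, X=1, W=2) weight 1/720
  (Z=1, V=0, U=0, Y=1, X=0, W=1) weight 1/720
  … 135 more
Group by Z:
  weight(Z=0) = 7/30
  weight(Z=1) = 1/10
Total weight = 7/30 + 1/10 = 1/3
P(Z=0 | obs) = 7/30 / 1/3 = 7/10
P(Z=1 | obs) = 1/10 / 1/3 = 3/10

P(Z = 1 | obs) = 3/10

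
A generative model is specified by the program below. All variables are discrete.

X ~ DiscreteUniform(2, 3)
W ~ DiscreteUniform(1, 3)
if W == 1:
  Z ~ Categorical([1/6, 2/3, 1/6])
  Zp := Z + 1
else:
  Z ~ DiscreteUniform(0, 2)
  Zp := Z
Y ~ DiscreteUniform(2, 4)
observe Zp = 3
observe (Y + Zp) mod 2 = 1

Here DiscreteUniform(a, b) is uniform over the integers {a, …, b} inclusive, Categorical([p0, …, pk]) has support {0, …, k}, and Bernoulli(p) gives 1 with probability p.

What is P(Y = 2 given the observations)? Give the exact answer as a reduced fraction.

Enumerate traces; 4 have nonzero weight after conditioning:
  (X=2, W=1, Z=2, Y=2) weight 1/108
  (X=2, W=1, Z=2, Y=4) weight 1/108
  (X=3, W=1, Z=2, Y=2) weight 1/108
  (X=3, W=1, Z=2, Y=4) weight 1/108
Group by Y:
  weight(Y=2) = 1/54
  weight(Y=4) = 1/54
Total weight = 1/54 + 1/54 = 1/27
P(Y=2 | obs) = 1/54 / 1/27 = 1/2
P(Y=4 | obs) = 1/54 / 1/27 = 1/2

P(Y = 2 | obs) = 1/2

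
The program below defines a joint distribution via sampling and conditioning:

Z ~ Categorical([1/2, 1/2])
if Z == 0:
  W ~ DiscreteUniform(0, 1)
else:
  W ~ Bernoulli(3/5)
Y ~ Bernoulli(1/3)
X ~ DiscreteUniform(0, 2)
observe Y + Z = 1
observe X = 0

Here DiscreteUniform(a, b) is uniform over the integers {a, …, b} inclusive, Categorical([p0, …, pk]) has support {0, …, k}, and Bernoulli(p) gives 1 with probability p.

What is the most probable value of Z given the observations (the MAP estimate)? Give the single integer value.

argmax_v P(Z = v | obs) = 1

Enumerate traces; 4 have nonzero weight after conditioning:
  (Z=0, W=0, Y=1, X=0) weight 1/36
  (Z=0, W=1, Y=1, X=0) weight 1/36
  (Z=1, W=0, Y=0, X=0) weight 2/45
  (Z=1, W=1, Y=0, X=0) weight 1/15
Group by Z:
  weight(Z=0) = 1/18
  weight(Z=1) = 1/9
Total weight = 1/18 + 1/9 = 1/6
P(Z=0 | obs) = 1/18 / 1/6 = 1/3
P(Z=1 | obs) = 1/9 / 1/6 = 2/3
argmax = 1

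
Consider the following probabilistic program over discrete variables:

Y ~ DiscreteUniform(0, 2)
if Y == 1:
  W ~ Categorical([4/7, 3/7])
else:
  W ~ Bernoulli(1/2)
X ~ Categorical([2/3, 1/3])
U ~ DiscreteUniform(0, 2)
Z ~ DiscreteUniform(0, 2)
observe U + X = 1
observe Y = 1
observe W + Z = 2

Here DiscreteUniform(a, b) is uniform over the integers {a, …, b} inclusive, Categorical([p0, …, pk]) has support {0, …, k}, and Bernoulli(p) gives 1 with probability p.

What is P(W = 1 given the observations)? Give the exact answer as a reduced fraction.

Enumerate traces; 4 have nonzero weight after conditioning:
  (Y=1, W=0, X=0, U=1, Z=2) weight 8/567
  (Y=1, W=0, X=1, U=0, Z=2) weight 4/567
  (Y=1, W=1, X=0, U=1, Z=1) weight 2/189
  (Y=1, W=1, X=1, U=0, Z=1) weight 1/189
Group by W:
  weight(W=0) = 4/189
  weight(W=1) = 1/63
Total weight = 4/189 + 1/63 = 1/27
P(W=0 | obs) = 4/189 / 1/27 = 4/7
P(W=1 | obs) = 1/63 / 1/27 = 3/7

P(W = 1 | obs) = 3/7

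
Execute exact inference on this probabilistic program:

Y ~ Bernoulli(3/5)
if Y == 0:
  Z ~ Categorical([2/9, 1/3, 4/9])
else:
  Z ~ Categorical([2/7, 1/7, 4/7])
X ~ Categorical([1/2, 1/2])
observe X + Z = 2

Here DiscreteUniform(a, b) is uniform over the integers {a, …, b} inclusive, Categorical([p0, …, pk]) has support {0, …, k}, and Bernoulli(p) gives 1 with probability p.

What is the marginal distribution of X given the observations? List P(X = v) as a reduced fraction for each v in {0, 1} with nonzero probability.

P(X=0) = 164/233, P(X=1) = 69/233

Enumerate traces; 4 have nonzero weight after conditioning:
  (Y=0, Z=1, X=1) weight 1/15
  (Y=0, Z=2, X=0) weight 4/45
  (Y=1, Z=1, X=1) weight 3/70
  (Y=1, Z=2, X=0) weight 6/35
Group by X:
  weight(X=0) = 82/315
  weight(X=1) = 23/210
Total weight = 82/315 + 23/210 = 233/630
P(X=0 | obs) = 82/315 / 233/630 = 164/233
P(X=1 | obs) = 23/210 / 233/630 = 69/233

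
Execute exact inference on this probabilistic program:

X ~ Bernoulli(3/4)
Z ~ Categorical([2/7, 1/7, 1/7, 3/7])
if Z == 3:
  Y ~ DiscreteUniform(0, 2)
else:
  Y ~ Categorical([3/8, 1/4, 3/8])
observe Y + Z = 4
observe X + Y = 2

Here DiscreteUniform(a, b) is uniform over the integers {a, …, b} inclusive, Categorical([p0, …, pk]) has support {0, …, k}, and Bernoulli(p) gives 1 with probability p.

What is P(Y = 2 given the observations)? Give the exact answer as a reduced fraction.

P(Y = 2 | obs) = 1/9

Enumerate traces; 2 have nonzero weight after conditioning:
  (X=0, Z=2, Y=2) weight 3/224
  (X=1, Z=3, Y=1) weight 3/28
Group by Y:
  weight(Y=1) = 3/28
  weight(Y=2) = 3/224
Total weight = 3/28 + 3/224 = 27/224
P(Y=1 | obs) = 3/28 / 27/224 = 8/9
P(Y=2 | obs) = 3/224 / 27/224 = 1/9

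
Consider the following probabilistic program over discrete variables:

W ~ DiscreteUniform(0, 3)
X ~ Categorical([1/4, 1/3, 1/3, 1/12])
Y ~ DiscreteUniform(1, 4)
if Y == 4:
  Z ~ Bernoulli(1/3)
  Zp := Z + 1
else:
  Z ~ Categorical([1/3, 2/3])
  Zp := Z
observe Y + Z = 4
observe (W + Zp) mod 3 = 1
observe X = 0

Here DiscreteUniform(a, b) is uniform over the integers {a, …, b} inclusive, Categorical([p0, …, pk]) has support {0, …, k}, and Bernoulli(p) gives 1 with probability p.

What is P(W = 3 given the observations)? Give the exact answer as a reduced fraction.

P(W = 3 | obs) = 1/2

Enumerate traces; 4 have nonzero weight after conditioning:
  (W=0, X=0, Y=3, Z=1) weight 1/96
  (W=0, X=0, Y=4, Z=0) weight 1/96
  (W=3, X=0, Y=3, Z=1) weight 1/96
  (W=3, X=0, Y=4, Z=0) weight 1/96
Group by W:
  weight(W=0) = 1/48
  weight(W=3) = 1/48
Total weight = 1/48 + 1/48 = 1/24
P(W=0 | obs) = 1/48 / 1/24 = 1/2
P(W=3 | obs) = 1/48 / 1/24 = 1/2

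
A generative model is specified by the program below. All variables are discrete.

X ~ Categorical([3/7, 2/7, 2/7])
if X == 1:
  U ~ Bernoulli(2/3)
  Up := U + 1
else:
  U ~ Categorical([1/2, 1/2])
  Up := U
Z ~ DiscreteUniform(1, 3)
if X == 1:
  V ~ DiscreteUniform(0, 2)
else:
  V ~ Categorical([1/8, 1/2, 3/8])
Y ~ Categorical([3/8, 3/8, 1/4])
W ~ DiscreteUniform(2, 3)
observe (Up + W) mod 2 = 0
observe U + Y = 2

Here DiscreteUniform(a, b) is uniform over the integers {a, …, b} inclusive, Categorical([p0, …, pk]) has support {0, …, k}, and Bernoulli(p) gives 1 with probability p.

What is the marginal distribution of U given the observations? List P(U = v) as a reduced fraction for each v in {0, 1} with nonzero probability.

P(U=0) = 38/107, P(U=1) = 69/107

Enumerate traces; 54 have nonzero weight after conditioning:
  (X=0, U=0, Z=1, V=0, Y=2, W=2) weight 1/896
  (X=0, U=0, Z=1, V=1, Y=2, W=2) weight 1/224
  (X=0, U=0, Z=1, V=2, Y=2, W=2) weight 3/896
  (X=0, U=0, Z=2, V=0, Y=2, W=2) weight 1/896
  (X=0, U=0, Z=2, V=1, Y=2, W=2) weight 1/224
  (X=0, U=0, Z=2, V=2, Y=2, W=2) weight 3/896
  (X=0, U=0, Z=3, V=0, Y=2, W=2) weight 1/896
  (X=0, U=0, Z=3, V=1, Y=2, W=2) weight 1/224
  (X=0, U=1, Z=1, V=0, Y=1, W=3) weight 3/1792
  … 45 more
Group by U:
  weight(U=0) = 19/336
  weight(U=1) = 23/224
Total weight = 19/336 + 23/224 = 107/672
P(U=0 | obs) = 19/336 / 107/672 = 38/107
P(U=1 | obs) = 23/224 / 107/672 = 69/107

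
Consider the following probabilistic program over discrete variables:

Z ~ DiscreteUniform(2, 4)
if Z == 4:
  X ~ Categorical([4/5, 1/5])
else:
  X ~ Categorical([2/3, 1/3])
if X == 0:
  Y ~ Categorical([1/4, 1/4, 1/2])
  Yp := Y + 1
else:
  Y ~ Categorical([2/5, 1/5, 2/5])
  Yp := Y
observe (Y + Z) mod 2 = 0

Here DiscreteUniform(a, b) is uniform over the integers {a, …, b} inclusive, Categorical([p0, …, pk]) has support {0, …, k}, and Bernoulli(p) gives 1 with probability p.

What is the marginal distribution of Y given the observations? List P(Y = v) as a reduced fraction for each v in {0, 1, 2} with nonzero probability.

P(Y=0) = 29/88, P(Y=1) = 35/264, P(Y=2) = 71/132

Enumerate traces; 10 have nonzero weight after conditioning:
  (Z=2, X=0, Y=0) weight 1/18
  (Z=2, X=0, Y=2) weight 1/9
  (Z=2, X=1, Y=0) weight 2/45
  (Z=2, X=1, Y=2) weight 2/45
  (Z=3, X=0, Y=1) weight 1/18
  (Z=3, X=1, Y=1) weight 1/45
  (Z=4, X=0, Y=0) weight 1/15
  (Z=4, X=0, Y=2) weight 2/15
  … 2 more
Group by Y:
  weight(Y=0) = 29/150
  weight(Y=1) = 7/90
  weight(Y=2) = 71/225
Total weight = 29/150 + 7/90 + 71/225 = 44/75
P(Y=0 | obs) = 29/150 / 44/75 = 29/88
P(Y=1 | obs) = 7/90 / 44/75 = 35/264
P(Y=2 | obs) = 71/225 / 44/75 = 71/132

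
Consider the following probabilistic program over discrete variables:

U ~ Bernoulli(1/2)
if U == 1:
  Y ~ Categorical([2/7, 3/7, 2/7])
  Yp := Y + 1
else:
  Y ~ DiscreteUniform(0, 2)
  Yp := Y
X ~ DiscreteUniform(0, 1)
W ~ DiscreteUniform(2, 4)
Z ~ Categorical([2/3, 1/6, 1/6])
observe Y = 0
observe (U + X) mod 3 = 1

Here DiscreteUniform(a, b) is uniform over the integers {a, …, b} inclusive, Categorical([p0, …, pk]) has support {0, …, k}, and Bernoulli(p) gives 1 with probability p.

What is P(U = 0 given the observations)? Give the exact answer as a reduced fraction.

Enumerate traces; 18 have nonzero weight after conditioning:
  (U=0, Y=0, X=1, W=2, Z=0) weight 1/54
  (U=0, Y=0, X=1, W=2, Z=1) weight 1/216
  (U=0, Y=0, X=1, W=2, Z=2) weight 1/216
  (U=0, Y=0, X=1, W=3, Z=0) weight 1/54
  (U=0, Y=0, X=1, W=3, Z=1) weight 1/216
  (U=0, Y=0, X=1, W=3, Z=2) weight 1/216
  (U=0, Y=0, X=1, W=4, Z=0) weight 1/54
  (U=0, Y=0, X=1, W=4, Z=1) weight 1/216
  (U=1, Y=0, X=0, W=2, Z=0) weight 1/63
  … 9 more
Group by U:
  weight(U=0) = 1/12
  weight(U=1) = 1/14
Total weight = 1/12 + 1/14 = 13/84
P(U=0 | obs) = 1/12 / 13/84 = 7/13
P(U=1 | obs) = 1/14 / 13/84 = 6/13

P(U = 0 | obs) = 7/13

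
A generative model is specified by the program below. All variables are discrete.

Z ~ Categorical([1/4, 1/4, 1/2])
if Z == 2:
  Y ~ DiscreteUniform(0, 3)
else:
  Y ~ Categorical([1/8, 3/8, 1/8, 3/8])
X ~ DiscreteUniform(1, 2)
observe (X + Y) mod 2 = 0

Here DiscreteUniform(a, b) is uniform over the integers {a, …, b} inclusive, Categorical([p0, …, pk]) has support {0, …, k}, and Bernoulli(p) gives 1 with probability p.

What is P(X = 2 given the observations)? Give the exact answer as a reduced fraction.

P(X = 2 | obs) = 3/8

Enumerate traces; 12 have nonzero weight after conditioning:
  (Z=0, Y=0, X=2) weight 1/64
  (Z=0, Y=1, X=1) weight 3/64
  (Z=0, Y=2, X=2) weight 1/64
  (Z=0, Y=3, X=1) weight 3/64
  (Z=1, Y=0, X=2) weight 1/64
  (Z=1, Y=1, X=1) weight 3/64
  (Z=1, Y=2, X=2) weight 1/64
  (Z=1, Y=3, X=1) weight 3/64
  … 4 more
Group by X:
  weight(X=1) = 5/16
  weight(X=2) = 3/16
Total weight = 5/16 + 3/16 = 1/2
P(X=1 | obs) = 5/16 / 1/2 = 5/8
P(X=2 | obs) = 3/16 / 1/2 = 3/8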